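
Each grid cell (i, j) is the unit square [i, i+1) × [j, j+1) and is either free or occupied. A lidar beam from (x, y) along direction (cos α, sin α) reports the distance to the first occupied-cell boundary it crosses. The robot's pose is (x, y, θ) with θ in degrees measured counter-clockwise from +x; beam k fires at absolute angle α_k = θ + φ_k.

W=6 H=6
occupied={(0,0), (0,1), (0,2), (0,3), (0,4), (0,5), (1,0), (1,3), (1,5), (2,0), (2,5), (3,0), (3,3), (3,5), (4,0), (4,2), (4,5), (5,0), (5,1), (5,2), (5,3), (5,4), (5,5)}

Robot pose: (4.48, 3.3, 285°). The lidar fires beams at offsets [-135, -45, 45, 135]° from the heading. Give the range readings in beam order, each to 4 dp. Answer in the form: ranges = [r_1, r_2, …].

ranges = [0.5543, 0.3464, 0.6000, 1.0400]

beam 1: φ=-135°, α=150°
  dir = (cos 150°, sin 150°) = (-0.8660, 0.5000); from cell (4,3)
  next x-line at t=0.5543, next y-line at t=1.4000; Δt_x=1.1547, Δt_y=2.0000
    x: enter (3,3) at t=0.5543 ← occupied
  → r_1 = 0.5543
beam 2: φ=-45°, α=240°
  dir = (cos 240°, sin 240°) = (-0.5000, -0.8660); from cell (4,3)
  next x-line at t=0.9600, next y-line at t=0.3464; Δt_x=2.0000, Δt_y=1.1547
    y: enter (4,2) at t=0.3464 ← occupied
  → r_2 = 0.3464
beam 3: φ=45°, α=330°
  dir = (cos 330°, sin 330°) = (0.8660, -0.5000); from cell (4,3)
  next x-line at t=0.6004, next y-line at t=0.6000; Δt_x=1.1547, Δt_y=2.0000
    y: enter (4,2) at t=0.6000 ← occupied
  → r_3 = 0.6000
beam 4: φ=135°, α=60°
  dir = (cos 60°, sin 60°) = (0.5000, 0.8660); from cell (4,3)
  next x-line at t=1.0400, next y-line at t=0.8083; Δt_x=2.0000, Δt_y=1.1547
    y: enter (4,4) at t=0.8083
    x: enter (5,4) at t=1.0400 ← occupied
  → r_4 = 1.0400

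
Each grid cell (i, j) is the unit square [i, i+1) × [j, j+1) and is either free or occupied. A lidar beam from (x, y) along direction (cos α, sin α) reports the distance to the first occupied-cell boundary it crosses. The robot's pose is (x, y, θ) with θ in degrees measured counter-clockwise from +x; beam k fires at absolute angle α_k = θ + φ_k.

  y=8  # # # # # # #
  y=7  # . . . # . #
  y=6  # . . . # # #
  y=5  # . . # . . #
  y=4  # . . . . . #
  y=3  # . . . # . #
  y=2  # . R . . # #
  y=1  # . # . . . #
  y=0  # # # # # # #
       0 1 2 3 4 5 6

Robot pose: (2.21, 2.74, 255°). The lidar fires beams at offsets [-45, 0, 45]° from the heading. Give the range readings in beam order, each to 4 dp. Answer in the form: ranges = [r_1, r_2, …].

ranges = [1.3972, 0.7661, 0.8545]

beam 1: φ=-45°, α=210°
  cosα=-0.8660 sinα=-0.5000 | (2,2) | tMaxX 0.2425 tMaxY 1.4800 | tΔX 1.1547 tΔY 2.0000
    t=0.2425 [x] (1,2)
    t=1.3972 [x] (0,2) — stop
  → r_1 = 1.3972
beam 2: φ=0°, α=255°
  cosα=-0.2588 sinα=-0.9659 | (2,2) | tMaxX 0.8114 tMaxY 0.7661 | tΔX 3.8637 tΔY 1.0353
    t=0.7661 [y] (2,1) — stop
  → r_2 = 0.7661
beam 3: φ=45°, α=300°
  cosα=0.5000 sinα=-0.8660 | (2,2) | tMaxX 1.5800 tMaxY 0.8545 | tΔX 2.0000 tΔY 1.1547
    t=0.8545 [y] (2,1) — stop
  → r_3 = 0.8545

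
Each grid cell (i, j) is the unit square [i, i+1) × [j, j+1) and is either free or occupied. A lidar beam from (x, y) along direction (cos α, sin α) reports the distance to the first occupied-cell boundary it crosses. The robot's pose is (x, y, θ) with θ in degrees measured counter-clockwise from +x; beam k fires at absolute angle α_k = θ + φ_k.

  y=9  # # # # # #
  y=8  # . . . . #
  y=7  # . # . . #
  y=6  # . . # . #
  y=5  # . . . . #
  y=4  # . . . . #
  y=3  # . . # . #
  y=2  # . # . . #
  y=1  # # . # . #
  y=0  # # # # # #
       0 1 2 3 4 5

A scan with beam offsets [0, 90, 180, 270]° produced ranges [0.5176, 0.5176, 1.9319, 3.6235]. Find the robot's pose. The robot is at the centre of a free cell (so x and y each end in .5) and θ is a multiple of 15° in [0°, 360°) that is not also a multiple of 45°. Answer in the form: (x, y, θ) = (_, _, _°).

Candidates: 26 free-cell centres × 16 headings = 416 poses. Raycast each; keep the one whose scan matches to 4 dp.
  (3.5, 5.5, 15°): beam 1 = 1.5529 ≠ 0.5176 ✗
  (2.5, 8.5, 345°): beam 1 = 2.5882 ≠ 0.5176 ✗
  (4.5, 5.5, 150°): beam 1 = 1.0000 ≠ 0.5176 ✗
  (3.5, 8.5, 120°): beam 1 = 0.5774 ≠ 0.5176 ✗
  …
  (1.5, 8.5, 75°): r_1=0.5176, r_2=0.5176, r_3=1.9319, r_4=3.6235 — all match ✓
Unique over the lattice → pose = (1.5, 8.5, 75°).

(x, y, θ) = (1.5, 8.5, 75°)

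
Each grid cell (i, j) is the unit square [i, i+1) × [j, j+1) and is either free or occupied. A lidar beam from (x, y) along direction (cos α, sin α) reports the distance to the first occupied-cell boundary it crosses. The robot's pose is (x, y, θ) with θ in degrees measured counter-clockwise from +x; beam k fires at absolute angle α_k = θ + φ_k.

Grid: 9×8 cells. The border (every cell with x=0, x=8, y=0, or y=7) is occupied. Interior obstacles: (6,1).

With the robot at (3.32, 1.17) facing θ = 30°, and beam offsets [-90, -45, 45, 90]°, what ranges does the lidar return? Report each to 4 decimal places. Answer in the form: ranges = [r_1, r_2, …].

beam 1: φ=-90°, α=300°
  d=(0.5000,-0.8660)  start (3,1)  tX=1.3600 tY=0.1963  stride 1/|dx|=2.0000 1/|dy|=1.1547
    cross y-line → (3,0), t=0.1963 (wall)
  → r_1 = 0.1963
beam 2: φ=-45°, α=345°
  d=(0.9659,-0.2588)  start (3,1)  tX=0.7040 tY=0.6568  stride 1/|dx|=1.0353 1/|dy|=3.8637
    cross y-line → (3,0), t=0.6568 (wall)
  → r_2 = 0.6568
beam 3: φ=45°, α=75°
  d=(0.2588,0.9659)  start (3,1)  tX=2.6273 tY=0.8593  stride 1/|dx|=3.8637 1/|dy|=1.0353
    cross y-line → (3,2), t=0.8593
    cross y-line → (3,3), t=1.8946
    cross x-line → (4,3), t=2.6273
    cross y-line → (4,4), t=2.9298
    cross y-line → (4,5), t=3.9651
    cross y-line → (4,6), t=5.0004
    cross y-line → (4,7), t=6.0357 (wall)
  → r_3 = 6.0357
beam 4: φ=90°, α=120°
  d=(-0.5000,0.8660)  start (3,1)  tX=0.6400 tY=0.9584  stride 1/|dx|=2.0000 1/|dy|=1.1547
    cross x-line → (2,1), t=0.6400
    cross y-line → (2,2), t=0.9584
    cross y-line → (2,3), t=2.1131
    cross x-line → (1,3), t=2.6400
    cross y-line → (1,4), t=3.2678
    cross y-line → (1,5), t=4.4225
    cross x-line → (0,5), t=4.6400 (wall)
  → r_4 = 4.6400

ranges = [0.1963, 0.6568, 6.0357, 4.6400]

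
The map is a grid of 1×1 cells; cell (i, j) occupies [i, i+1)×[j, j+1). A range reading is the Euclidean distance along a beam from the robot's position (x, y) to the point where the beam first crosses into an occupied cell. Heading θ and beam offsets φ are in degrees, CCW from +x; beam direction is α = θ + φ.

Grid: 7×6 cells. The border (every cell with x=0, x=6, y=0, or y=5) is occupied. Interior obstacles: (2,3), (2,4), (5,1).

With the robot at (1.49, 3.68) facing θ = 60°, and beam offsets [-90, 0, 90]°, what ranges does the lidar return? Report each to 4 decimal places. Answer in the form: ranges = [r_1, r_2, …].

beam 1: φ=-90°, α=330°
  dir = (cos 330°, sin 330°) = (0.8660, -0.5000); from cell (1,3)
  next x-line at t=0.5889, next y-line at t=1.3600; Δt_x=1.1547, Δt_y=2.0000
    x: enter (2,3) at t=0.5889 ← occupied
  → r_1 = 0.5889
beam 2: φ=0°, α=60°
  dir = (cos 60°, sin 60°) = (0.5000, 0.8660); from cell (1,3)
  next x-line at t=1.0200, next y-line at t=0.3695; Δt_x=2.0000, Δt_y=1.1547
    y: enter (1,4) at t=0.3695
    x: enter (2,4) at t=1.0200 ← occupied
  → r_2 = 1.0200
beam 3: φ=90°, α=150°
  dir = (cos 150°, sin 150°) = (-0.8660, 0.5000); from cell (1,3)
  next x-line at t=0.5658, next y-line at t=0.6400; Δt_x=1.1547, Δt_y=2.0000
    x: enter (0,3) at t=0.5658 ← occupied
  → r_3 = 0.5658

ranges = [0.5889, 1.0200, 0.5658]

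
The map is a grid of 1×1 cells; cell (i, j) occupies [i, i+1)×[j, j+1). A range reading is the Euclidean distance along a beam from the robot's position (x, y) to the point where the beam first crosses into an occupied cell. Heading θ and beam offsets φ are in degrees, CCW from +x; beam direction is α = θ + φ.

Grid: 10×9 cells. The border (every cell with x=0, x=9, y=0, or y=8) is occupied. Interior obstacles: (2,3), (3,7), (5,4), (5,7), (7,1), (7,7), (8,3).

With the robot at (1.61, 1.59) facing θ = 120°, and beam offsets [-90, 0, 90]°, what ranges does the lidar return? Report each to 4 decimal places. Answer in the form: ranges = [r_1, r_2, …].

beam 1: φ=-90°, α=30°
  dir = (cos 30°, sin 30°) = (0.8660, 0.5000); from cell (1,1)
  next x-line at t=0.4503, next y-line at t=0.8200; Δt_x=1.1547, Δt_y=2.0000
    x: enter (2,1) at t=0.4503
    y: enter (2,2) at t=0.8200
    x: enter (3,2) at t=1.6050
    x: enter (4,2) at t=2.7597
    y: enter (4,3) at t=2.8200
    x: enter (5,3) at t=3.9144
    y: enter (5,4) at t=4.8200 ← occupied
  → r_1 = 4.8200
beam 2: φ=0°, α=120°
  dir = (cos 120°, sin 120°) = (-0.5000, 0.8660); from cell (1,1)
  next x-line at t=1.2200, next y-line at t=0.4734; Δt_x=2.0000, Δt_y=1.1547
    y: enter (1,2) at t=0.4734
    x: enter (0,2) at t=1.2200 ← occupied
  → r_2 = 1.2200
beam 3: φ=90°, α=210°
  dir = (cos 210°, sin 210°) = (-0.8660, -0.5000); from cell (1,1)
  next x-line at t=0.7044, next y-line at t=1.1800; Δt_x=1.1547, Δt_y=2.0000
    x: enter (0,1) at t=0.7044 ← occupied
  → r_3 = 0.7044

ranges = [4.8200, 1.2200, 0.7044]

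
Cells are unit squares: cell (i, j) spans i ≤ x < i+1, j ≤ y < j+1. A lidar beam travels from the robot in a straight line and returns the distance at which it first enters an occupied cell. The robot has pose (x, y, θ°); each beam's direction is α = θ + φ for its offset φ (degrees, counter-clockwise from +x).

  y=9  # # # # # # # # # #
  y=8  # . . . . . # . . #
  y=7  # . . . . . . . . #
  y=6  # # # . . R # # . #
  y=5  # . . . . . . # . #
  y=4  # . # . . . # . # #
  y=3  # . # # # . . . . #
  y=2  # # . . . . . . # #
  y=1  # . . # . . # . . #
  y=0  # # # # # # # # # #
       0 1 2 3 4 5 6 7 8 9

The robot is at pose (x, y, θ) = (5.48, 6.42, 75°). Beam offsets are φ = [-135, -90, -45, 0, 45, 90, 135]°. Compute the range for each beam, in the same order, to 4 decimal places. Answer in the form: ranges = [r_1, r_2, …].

ranges = [1.6397, 0.5383, 0.6004, 2.0091, 2.9791, 4.6380, 2.8637]

beam 1: φ=-135°, α=300°
  cosα=0.5000 sinα=-0.8660 | (5,6) | tMaxX 1.0400 tMaxY 0.4850 | tΔX 2.0000 tΔY 1.1547
    t=0.4850 [y] (5,5)
    t=1.0400 [x] (6,5)
    t=1.6397 [y] (6,4) — stop
  → r_1 = 1.6397
beam 2: φ=-90°, α=345°
  cosα=0.9659 sinα=-0.2588 | (5,6) | tMaxX 0.5383 tMaxY 1.6228 | tΔX 1.0353 tΔY 3.8637
    t=0.5383 [x] (6,6) — stop
  → r_2 = 0.5383
beam 3: φ=-45°, α=30°
  cosα=0.8660 sinα=0.5000 | (5,6) | tMaxX 0.6004 tMaxY 1.1600 | tΔX 1.1547 tΔY 2.0000
    t=0.6004 [x] (6,6) — stop
  → r_3 = 0.6004
beam 4: φ=0°, α=75°
  cosα=0.2588 sinα=0.9659 | (5,6) | tMaxX 2.0091 tMaxY 0.6005 | tΔX 3.8637 tΔY 1.0353
    t=0.6005 [y] (5,7)
    t=1.6357 [y] (5,8)
    t=2.0091 [x] (6,8) — stop
  → r_4 = 2.0091
beam 5: φ=45°, α=120°
  cosα=-0.5000 sinα=0.8660 | (5,6) | tMaxX 0.9600 tMaxY 0.6697 | tΔX 2.0000 tΔY 1.1547
    t=0.6697 [y] (5,7)
    t=0.9600 [x] (4,7)
    t=1.8244 [y] (4,8)
    t=2.9600 [x] (3,8)
    t=2.9791 [y] (3,9) — stop
  → r_5 = 2.9791
beam 6: φ=90°, α=165°
  cosα=-0.9659 sinα=0.2588 | (5,6) | tMaxX 0.4969 tMaxY 2.2409 | tΔX 1.0353 tΔY 3.8637
    t=0.4969 [x] (4,6)
    t=1.5322 [x] (3,6)
    t=2.2409 [y] (3,7)
    t=2.5675 [x] (2,7)
    t=3.6028 [x] (1,7)
    t=4.6380 [x] (0,7) — stop
  → r_6 = 4.6380
beam 7: φ=135°, α=210°
  cosα=-0.8660 sinα=-0.5000 | (5,6) | tMaxX 0.5543 tMaxY 0.8400 | tΔX 1.1547 tΔY 2.0000
    t=0.5543 [x] (4,6)
    t=0.8400 [y] (4,5)
    t=1.7090 [x] (3,5)
    t=2.8400 [y] (3,4)
    t=2.8637 [x] (2,4) — stop
  → r_7 = 2.8637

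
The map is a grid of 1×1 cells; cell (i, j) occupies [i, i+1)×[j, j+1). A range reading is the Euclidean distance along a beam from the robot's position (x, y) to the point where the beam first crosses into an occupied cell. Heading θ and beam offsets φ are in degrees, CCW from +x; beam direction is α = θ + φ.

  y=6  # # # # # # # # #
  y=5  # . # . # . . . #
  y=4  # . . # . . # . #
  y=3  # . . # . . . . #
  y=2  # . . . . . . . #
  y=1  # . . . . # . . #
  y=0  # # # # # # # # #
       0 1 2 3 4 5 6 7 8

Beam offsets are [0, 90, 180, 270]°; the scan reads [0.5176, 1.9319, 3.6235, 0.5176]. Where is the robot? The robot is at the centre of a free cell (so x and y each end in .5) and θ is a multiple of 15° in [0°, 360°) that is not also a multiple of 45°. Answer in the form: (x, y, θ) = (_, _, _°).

(x, y, θ) = (1.5, 1.5, 255°)

Candidates: 29 free-cell centres × 16 headings = 464 poses. Raycast each; keep the one whose scan matches to 4 dp.
  (7.5, 4.5, 75°): beam 1 = 1.5529 ≠ 0.5176 ✗
  (3.5, 1.5, 150°): beam 1 = 2.8868 ≠ 0.5176 ✗
  (1.5, 2.5, 240°): beam 1 = 1.0000 ≠ 0.5176 ✗
  (2.5, 3.5, 330°): beam 1 = 0.5774 ≠ 0.5176 ✗
  …
  (1.5, 1.5, 255°): r_1=0.5176, r_2=1.9319, r_3=3.6235, r_4=0.5176 — all match ✓
No second candidate reproduces the full scan.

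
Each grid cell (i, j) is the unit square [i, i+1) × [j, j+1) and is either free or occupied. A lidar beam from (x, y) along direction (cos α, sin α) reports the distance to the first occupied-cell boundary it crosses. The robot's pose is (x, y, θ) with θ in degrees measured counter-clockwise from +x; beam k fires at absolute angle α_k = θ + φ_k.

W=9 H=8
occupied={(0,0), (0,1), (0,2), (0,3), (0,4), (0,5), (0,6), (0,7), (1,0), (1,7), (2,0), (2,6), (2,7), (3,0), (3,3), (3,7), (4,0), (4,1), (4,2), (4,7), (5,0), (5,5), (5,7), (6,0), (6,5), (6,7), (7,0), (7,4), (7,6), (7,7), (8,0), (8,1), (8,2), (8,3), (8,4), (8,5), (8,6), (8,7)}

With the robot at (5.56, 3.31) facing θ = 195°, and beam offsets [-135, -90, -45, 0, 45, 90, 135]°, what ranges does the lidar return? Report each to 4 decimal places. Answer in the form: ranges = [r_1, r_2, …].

beam 1: φ=-135°, α=60°
  d=(0.5000,0.8660)  start (5,3)  tX=0.8800 tY=0.7967  stride 1/|dx|=2.0000 1/|dy|=1.1547
    cross y-line → (5,4), t=0.7967
    cross x-line → (6,4), t=0.8800
    cross y-line → (6,5), t=1.9514 (wall)
  → r_1 = 1.9514
beam 2: φ=-90°, α=105°
  d=(-0.2588,0.9659)  start (5,3)  tX=2.1637 tY=0.7143  stride 1/|dx|=3.8637 1/|dy|=1.0353
    cross y-line → (5,4), t=0.7143
    cross y-line → (5,5), t=1.7496 (wall)
  → r_2 = 1.7496
beam 3: φ=-45°, α=150°
  d=(-0.8660,0.5000)  start (5,3)  tX=0.6466 tY=1.3800  stride 1/|dx|=1.1547 1/|dy|=2.0000
    cross x-line → (4,3), t=0.6466
    cross y-line → (4,4), t=1.3800
    cross x-line → (3,4), t=1.8013
    cross x-line → (2,4), t=2.9560
    cross y-line → (2,5), t=3.3800
    cross x-line → (1,5), t=4.1107
    cross x-line → (0,5), t=5.2654 (wall)
  → r_3 = 5.2654
beam 4: φ=0°, α=195°
  d=(-0.9659,-0.2588)  start (5,3)  tX=0.5798 tY=1.1977  stride 1/|dx|=1.0353 1/|dy|=3.8637
    cross x-line → (4,3), t=0.5798
    cross y-line → (4,2), t=1.1977 (wall)
  → r_4 = 1.1977
beam 5: φ=45°, α=240°
  d=(-0.5000,-0.8660)  start (5,3)  tX=1.1200 tY=0.3580  stride 1/|dx|=2.0000 1/|dy|=1.1547
    cross y-line → (5,2), t=0.3580
    cross x-line → (4,2), t=1.1200 (wall)
  → r_5 = 1.1200
beam 6: φ=90°, α=285°
  d=(0.2588,-0.9659)  start (5,3)  tX=1.7000 tY=0.3209  stride 1/|dx|=3.8637 1/|dy|=1.0353
    cross y-line → (5,2), t=0.3209
    cross y-line → (5,1), t=1.3562
    cross x-line → (6,1), t=1.7000
    cross y-line → (6,0), t=2.3915 (wall)
  → r_6 = 2.3915
beam 7: φ=135°, α=330°
  d=(0.8660,-0.5000)  start (5,3)  tX=0.5081 tY=0.6200  stride 1/|dx|=1.1547 1/|dy|=2.0000
    cross x-line → (6,3), t=0.5081
    cross y-line → (6,2), t=0.6200
    cross x-line → (7,2), t=1.6628
    cross y-line → (7,1), t=2.6200
    cross x-line → (8,1), t=2.8175 (wall)
  → r_7 = 2.8175

ranges = [1.9514, 1.7496, 5.2654, 1.1977, 1.1200, 2.3915, 2.8175]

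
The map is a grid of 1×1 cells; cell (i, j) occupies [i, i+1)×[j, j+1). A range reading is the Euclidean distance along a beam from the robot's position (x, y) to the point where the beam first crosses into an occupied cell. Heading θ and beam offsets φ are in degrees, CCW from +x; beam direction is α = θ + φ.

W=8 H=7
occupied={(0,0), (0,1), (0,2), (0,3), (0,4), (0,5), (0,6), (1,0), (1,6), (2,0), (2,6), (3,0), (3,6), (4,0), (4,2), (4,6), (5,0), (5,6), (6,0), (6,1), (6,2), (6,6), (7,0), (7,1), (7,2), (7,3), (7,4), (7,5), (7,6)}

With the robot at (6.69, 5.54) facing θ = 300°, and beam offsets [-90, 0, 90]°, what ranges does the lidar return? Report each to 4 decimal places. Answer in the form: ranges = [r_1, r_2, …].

beam 1: φ=-90°, α=210°
  cosα=-0.8660 sinα=-0.5000 | (6,5) | tMaxX 0.7967 tMaxY 1.0800 | tΔX 1.1547 tΔY 2.0000
    t=0.7967 [x] (5,5)
    t=1.0800 [y] (5,4)
    t=1.9514 [x] (4,4)
    t=3.0800 [y] (4,3)
    t=3.1061 [x] (3,3)
    t=4.2608 [x] (2,3)
    t=5.0800 [y] (2,2)
    t=5.4155 [x] (1,2)
    t=6.5702 [x] (0,2) — stop
  → r_1 = 6.5702
beam 2: φ=0°, α=300°
  cosα=0.5000 sinα=-0.8660 | (6,5) | tMaxX 0.6200 tMaxY 0.6235 | tΔX 2.0000 tΔY 1.1547
    t=0.6200 [x] (7,5) — stop
  → r_2 = 0.6200
beam 3: φ=90°, α=30°
  cosα=0.8660 sinα=0.5000 | (6,5) | tMaxX 0.3580 tMaxY 0.9200 | tΔX 1.1547 tΔY 2.0000
    t=0.3580 [x] (7,5) — stop
  → r_3 = 0.3580

ranges = [6.5702, 0.6200, 0.3580]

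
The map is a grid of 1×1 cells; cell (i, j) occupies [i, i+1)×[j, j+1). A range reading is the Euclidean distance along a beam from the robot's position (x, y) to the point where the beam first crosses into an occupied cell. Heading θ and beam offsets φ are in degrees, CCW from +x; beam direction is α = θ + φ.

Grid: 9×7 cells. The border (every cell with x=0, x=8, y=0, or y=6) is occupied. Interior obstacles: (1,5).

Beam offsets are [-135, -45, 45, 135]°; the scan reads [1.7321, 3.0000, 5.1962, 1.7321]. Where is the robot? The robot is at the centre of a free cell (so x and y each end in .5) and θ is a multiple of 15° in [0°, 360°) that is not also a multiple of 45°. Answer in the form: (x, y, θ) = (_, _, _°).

Enumerate (i+0.5, j+0.5, θ) over the 34 free cells and 16 admissible headings. For each, cast all 4 beams and compare to the given ranges.
  (5.5, 5.5, 60°): beam 1 = 4.6587 ≠ 1.7321 ✗
  (6.5, 5.5, 15°): beam 1 = 5.1962 ≠ 1.7321 ✗
  (7.5, 1.5, 60°): beam 1 = 0.5176 ≠ 1.7321 ✗
  (2.5, 1.5, 240°): beam 1 = 3.6235 ≠ 1.7321 ✗
  (2.5, 5.5, 60°): beam 1 = 4.6587 ≠ 1.7321 ✗
  …
  (6.5, 2.5, 105°): r_1=1.7321, r_2=3.0000, r_3=5.1962, r_4=1.7321 — all match ✓
Unique over the lattice → pose = (6.5, 2.5, 105°).

(x, y, θ) = (6.5, 2.5, 105°)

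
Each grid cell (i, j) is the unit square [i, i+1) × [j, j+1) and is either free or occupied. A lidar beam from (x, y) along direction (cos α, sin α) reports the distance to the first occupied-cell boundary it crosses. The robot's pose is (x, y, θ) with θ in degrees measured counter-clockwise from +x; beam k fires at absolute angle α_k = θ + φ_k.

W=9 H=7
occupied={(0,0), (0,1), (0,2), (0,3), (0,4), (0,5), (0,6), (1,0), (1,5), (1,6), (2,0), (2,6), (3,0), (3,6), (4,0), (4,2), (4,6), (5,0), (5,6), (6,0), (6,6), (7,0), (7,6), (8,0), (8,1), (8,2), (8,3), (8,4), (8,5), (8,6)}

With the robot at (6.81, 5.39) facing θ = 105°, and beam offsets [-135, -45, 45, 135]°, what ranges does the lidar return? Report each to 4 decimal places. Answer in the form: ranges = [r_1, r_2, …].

ranges = [1.3741, 0.7044, 1.2200, 3.6200]

beam 1: φ=-135°, α=330°
  d=(0.8660,-0.5000)  start (6,5)  tX=0.2194 tY=0.7800  stride 1/|dx|=1.1547 1/|dy|=2.0000
    cross x-line → (7,5), t=0.2194
    cross y-line → (7,4), t=0.7800
    cross x-line → (8,4), t=1.3741 (wall)
  → r_1 = 1.3741
beam 2: φ=-45°, α=60°
  d=(0.5000,0.8660)  start (6,5)  tX=0.3800 tY=0.7044  stride 1/|dx|=2.0000 1/|dy|=1.1547
    cross x-line → (7,5), t=0.3800
    cross y-line → (7,6), t=0.7044 (wall)
  → r_2 = 0.7044
beam 3: φ=45°, α=150°
  d=(-0.8660,0.5000)  start (6,5)  tX=0.9353 tY=1.2200  stride 1/|dx|=1.1547 1/|dy|=2.0000
    cross x-line → (5,5), t=0.9353
    cross y-line → (5,6), t=1.2200 (wall)
  → r_3 = 1.2200
beam 4: φ=135°, α=240°
  d=(-0.5000,-0.8660)  start (6,5)  tX=1.6200 tY=0.4503  stride 1/|dx|=2.0000 1/|dy|=1.1547
    cross y-line → (6,4), t=0.4503
    cross y-line → (6,3), t=1.6050
    cross x-line → (5,3), t=1.6200
    cross y-line → (5,2), t=2.7597
    cross x-line → (4,2), t=3.6200 (wall)
  → r_4 = 3.6200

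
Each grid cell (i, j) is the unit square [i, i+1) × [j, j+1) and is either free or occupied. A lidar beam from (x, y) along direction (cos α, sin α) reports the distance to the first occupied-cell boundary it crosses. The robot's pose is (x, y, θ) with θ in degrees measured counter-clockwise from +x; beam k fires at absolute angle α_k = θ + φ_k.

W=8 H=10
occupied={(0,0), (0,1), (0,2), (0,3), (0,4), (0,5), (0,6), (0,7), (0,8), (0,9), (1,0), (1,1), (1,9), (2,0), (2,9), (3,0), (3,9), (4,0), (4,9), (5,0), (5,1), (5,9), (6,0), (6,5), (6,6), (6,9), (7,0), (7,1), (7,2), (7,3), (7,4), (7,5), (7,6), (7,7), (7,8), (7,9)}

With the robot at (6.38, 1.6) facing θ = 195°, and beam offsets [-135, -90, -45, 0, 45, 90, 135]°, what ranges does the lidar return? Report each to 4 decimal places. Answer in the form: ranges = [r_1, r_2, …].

ranges = [1.2400, 7.6610, 0.4388, 0.3934, 0.6928, 0.6212, 0.7159]

beam 1: φ=-135°, α=60°
  dir = (cos 60°, sin 60°) = (0.5000, 0.8660); from cell (6,1)
  next x-line at t=1.2400, next y-line at t=0.4619; Δt_x=2.0000, Δt_y=1.1547
    y: enter (6,2) at t=0.4619
    x: enter (7,2) at t=1.2400 ← occupied
  → r_1 = 1.2400
beam 2: φ=-90°, α=105°
  dir = (cos 105°, sin 105°) = (-0.2588, 0.9659); from cell (6,1)
  next x-line at t=1.4682, next y-line at t=0.4141; Δt_x=3.8637, Δt_y=1.0353
    y: enter (6,2) at t=0.4141
    y: enter (6,3) at t=1.4494
    x: enter (5,3) at t=1.4682
    y: enter (5,4) at t=2.4847
    y: enter (5,5) at t=3.5199
    y: enter (5,6) at t=4.5552
    x: enter (4,6) at t=5.3319
    y: enter (4,7) at t=5.5905
    y: enter (4,8) at t=6.6258
    y: enter (4,9) at t=7.6610 ← occupied
  → r_2 = 7.6610
beam 3: φ=-45°, α=150°
  dir = (cos 150°, sin 150°) = (-0.8660, 0.5000); from cell (6,1)
  next x-line at t=0.4388, next y-line at t=0.8000; Δt_x=1.1547, Δt_y=2.0000
    x: enter (5,1) at t=0.4388 ← occupied
  → r_3 = 0.4388
beam 4: φ=0°, α=195°
  dir = (cos 195°, sin 195°) = (-0.9659, -0.2588); from cell (6,1)
  next x-line at t=0.3934, next y-line at t=2.3182; Δt_x=1.0353, Δt_y=3.8637
    x: enter (5,1) at t=0.3934 ← occupied
  → r_4 = 0.3934
beam 5: φ=45°, α=240°
  dir = (cos 240°, sin 240°) = (-0.5000, -0.8660); from cell (6,1)
  next x-line at t=0.7600, next y-line at t=0.6928; Δt_x=2.0000, Δt_y=1.1547
    y: enter (6,0) at t=0.6928 ← occupied
  → r_5 = 0.6928
beam 6: φ=90°, α=285°
  dir = (cos 285°, sin 285°) = (0.2588, -0.9659); from cell (6,1)
  next x-line at t=2.3955, next y-line at t=0.6212; Δt_x=3.8637, Δt_y=1.0353
    y: enter (6,0) at t=0.6212 ← occupied
  → r_6 = 0.6212
beam 7: φ=135°, α=330°
  dir = (cos 330°, sin 330°) = (0.8660, -0.5000); from cell (6,1)
  next x-line at t=0.7159, next y-line at t=1.2000; Δt_x=1.1547, Δt_y=2.0000
    x: enter (7,1) at t=0.7159 ← occupied
  → r_7 = 0.7159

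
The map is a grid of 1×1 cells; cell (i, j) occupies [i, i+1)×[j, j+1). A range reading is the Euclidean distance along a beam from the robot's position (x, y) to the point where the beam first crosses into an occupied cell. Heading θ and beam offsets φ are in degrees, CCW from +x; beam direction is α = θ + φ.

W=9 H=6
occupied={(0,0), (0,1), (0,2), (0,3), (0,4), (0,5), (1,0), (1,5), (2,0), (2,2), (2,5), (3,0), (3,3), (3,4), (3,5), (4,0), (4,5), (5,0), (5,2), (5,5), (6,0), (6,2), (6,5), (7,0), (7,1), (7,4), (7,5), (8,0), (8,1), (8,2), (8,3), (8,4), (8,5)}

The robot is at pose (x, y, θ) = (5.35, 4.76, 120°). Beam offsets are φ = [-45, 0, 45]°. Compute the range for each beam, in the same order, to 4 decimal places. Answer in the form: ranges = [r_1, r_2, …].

beam 1: φ=-45°, α=75°
  cosα=0.2588 sinα=0.9659 | (5,4) | tMaxX 2.5114 tMaxY 0.2485 | tΔX 3.8637 tΔY 1.0353
    t=0.2485 [y] (5,5) — stop
  → r_1 = 0.2485
beam 2: φ=0°, α=120°
  cosα=-0.5000 sinα=0.8660 | (5,4) | tMaxX 0.7000 tMaxY 0.2771 | tΔX 2.0000 tΔY 1.1547
    t=0.2771 [y] (5,5) — stop
  → r_2 = 0.2771
beam 3: φ=45°, α=165°
  cosα=-0.9659 sinα=0.2588 | (5,4) | tMaxX 0.3623 tMaxY 0.9273 | tΔX 1.0353 tΔY 3.8637
    t=0.3623 [x] (4,4)
    t=0.9273 [y] (4,5) — stop
  → r_3 = 0.9273

ranges = [0.2485, 0.2771, 0.9273]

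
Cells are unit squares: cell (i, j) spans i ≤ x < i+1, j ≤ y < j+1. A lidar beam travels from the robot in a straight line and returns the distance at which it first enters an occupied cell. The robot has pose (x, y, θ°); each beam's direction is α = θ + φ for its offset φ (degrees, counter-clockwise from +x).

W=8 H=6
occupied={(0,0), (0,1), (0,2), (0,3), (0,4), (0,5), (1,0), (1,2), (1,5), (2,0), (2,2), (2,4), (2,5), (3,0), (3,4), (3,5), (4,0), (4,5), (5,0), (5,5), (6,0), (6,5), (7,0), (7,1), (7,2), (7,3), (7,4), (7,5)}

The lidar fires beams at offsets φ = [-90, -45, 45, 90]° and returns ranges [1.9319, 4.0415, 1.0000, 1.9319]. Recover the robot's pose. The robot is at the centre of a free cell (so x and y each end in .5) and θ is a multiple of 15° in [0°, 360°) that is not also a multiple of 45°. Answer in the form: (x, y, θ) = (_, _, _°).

Enumerate (i+0.5, j+0.5, θ) over the 20 free cells and 16 admissible headings. For each, cast all 4 beams and compare to the given ranges.
  (5.5, 3.5, 15°): beam 1 = 2.5882 ≠ 1.9319 ✗
  (3.5, 3.5, 330°): beam 1 = 1.0000 ≠ 1.9319 ✗
  (6.5, 2.5, 15°): beam 1 = 1.5529 ≠ 1.9319 ✗
  (3.5, 2.5, 195°): beam 1 = 1.5529 ≠ 1.9319 ✗
  (5.5, 2.5, 150°): beam 1 = 2.8868 ≠ 1.9319 ✗
  …
  (3.5, 1.5, 75°): r_1=1.9319, r_2=4.0415, r_3=1.0000, r_4=1.9319 — all match ✓
Only this pose fits every beam.

(x, y, θ) = (3.5, 1.5, 75°)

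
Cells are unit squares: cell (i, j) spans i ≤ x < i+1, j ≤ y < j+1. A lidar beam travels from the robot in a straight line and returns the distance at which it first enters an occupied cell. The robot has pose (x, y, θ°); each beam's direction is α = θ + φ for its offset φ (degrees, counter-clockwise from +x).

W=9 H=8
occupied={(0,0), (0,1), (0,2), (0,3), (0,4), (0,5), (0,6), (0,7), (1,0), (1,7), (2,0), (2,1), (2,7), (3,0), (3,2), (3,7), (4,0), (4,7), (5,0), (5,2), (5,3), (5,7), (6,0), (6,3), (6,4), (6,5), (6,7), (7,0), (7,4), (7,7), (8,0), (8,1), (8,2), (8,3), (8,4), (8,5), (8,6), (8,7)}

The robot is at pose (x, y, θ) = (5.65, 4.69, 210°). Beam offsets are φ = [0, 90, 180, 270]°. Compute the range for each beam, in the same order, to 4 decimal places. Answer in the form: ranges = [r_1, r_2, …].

beam 1: φ=0°, α=210°
  d=(-0.8660,-0.5000)  start (5,4)  tX=0.7506 tY=1.3800  stride 1/|dx|=1.1547 1/|dy|=2.0000
    cross x-line → (4,4), t=0.7506
    cross y-line → (4,3), t=1.3800
    cross x-line → (3,3), t=1.9053
    cross x-line → (2,3), t=3.0600
    cross y-line → (2,2), t=3.3800
    cross x-line → (1,2), t=4.2147
    cross x-line → (0,2), t=5.3694 (wall)
  → r_1 = 5.3694
beam 2: φ=90°, α=300°
  d=(0.5000,-0.8660)  start (5,4)  tX=0.7000 tY=0.7967  stride 1/|dx|=2.0000 1/|dy|=1.1547
    cross x-line → (6,4), t=0.7000 (wall)
  → r_2 = 0.7000
beam 3: φ=180°, α=30°
  d=(0.8660,0.5000)  start (5,4)  tX=0.4041 tY=0.6200  stride 1/|dx|=1.1547 1/|dy|=2.0000
    cross x-line → (6,4), t=0.4041 (wall)
  → r_3 = 0.4041
beam 4: φ=270°, α=120°
  d=(-0.5000,0.8660)  start (5,4)  tX=1.3000 tY=0.3580  stride 1/|dx|=2.0000 1/|dy|=1.1547
    cross y-line → (5,5), t=0.3580
    cross x-line → (4,5), t=1.3000
    cross y-line → (4,6), t=1.5127
    cross y-line → (4,7), t=2.6674 (wall)
  → r_4 = 2.6674

ranges = [5.3694, 0.7000, 0.4041, 2.6674]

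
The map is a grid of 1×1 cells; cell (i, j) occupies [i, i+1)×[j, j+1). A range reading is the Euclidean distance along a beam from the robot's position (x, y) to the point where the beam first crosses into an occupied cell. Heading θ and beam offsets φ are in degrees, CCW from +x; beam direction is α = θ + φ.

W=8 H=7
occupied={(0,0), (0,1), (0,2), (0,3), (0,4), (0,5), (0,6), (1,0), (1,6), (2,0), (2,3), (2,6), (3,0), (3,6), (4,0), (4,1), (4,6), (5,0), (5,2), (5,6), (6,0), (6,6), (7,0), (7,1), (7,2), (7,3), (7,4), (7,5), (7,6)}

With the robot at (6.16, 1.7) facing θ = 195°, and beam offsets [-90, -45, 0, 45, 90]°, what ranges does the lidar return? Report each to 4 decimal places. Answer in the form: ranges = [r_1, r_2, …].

beam 1: φ=-90°, α=105°
  d=(-0.2588,0.9659)  start (6,1)  tX=0.6182 tY=0.3106  stride 1/|dx|=3.8637 1/|dy|=1.0353
    cross y-line → (6,2), t=0.3106
    cross x-line → (5,2), t=0.6182 (wall)
  → r_1 = 0.6182
beam 2: φ=-45°, α=150°
  d=(-0.8660,0.5000)  start (6,1)  tX=0.1848 tY=0.6000  stride 1/|dx|=1.1547 1/|dy|=2.0000
    cross x-line → (5,1), t=0.1848
    cross y-line → (5,2), t=0.6000 (wall)
  → r_2 = 0.6000
beam 3: φ=0°, α=195°
  d=(-0.9659,-0.2588)  start (6,1)  tX=0.1656 tY=2.7046  stride 1/|dx|=1.0353 1/|dy|=3.8637
    cross x-line → (5,1), t=0.1656
    cross x-line → (4,1), t=1.2009 (wall)
  → r_3 = 1.2009
beam 4: φ=45°, α=240°
  d=(-0.5000,-0.8660)  start (6,1)  tX=0.3200 tY=0.8083  stride 1/|dx|=2.0000 1/|dy|=1.1547
    cross x-line → (5,1), t=0.3200
    cross y-line → (5,0), t=0.8083 (wall)
  → r_4 = 0.8083
beam 5: φ=90°, α=285°
  d=(0.2588,-0.9659)  start (6,1)  tX=3.2455 tY=0.7247  stride 1/|dx|=3.8637 1/|dy|=1.0353
    cross y-line → (6,0), t=0.7247 (wall)
  → r_5 = 0.7247

ranges = [0.6182, 0.6000, 1.2009, 0.8083, 0.7247]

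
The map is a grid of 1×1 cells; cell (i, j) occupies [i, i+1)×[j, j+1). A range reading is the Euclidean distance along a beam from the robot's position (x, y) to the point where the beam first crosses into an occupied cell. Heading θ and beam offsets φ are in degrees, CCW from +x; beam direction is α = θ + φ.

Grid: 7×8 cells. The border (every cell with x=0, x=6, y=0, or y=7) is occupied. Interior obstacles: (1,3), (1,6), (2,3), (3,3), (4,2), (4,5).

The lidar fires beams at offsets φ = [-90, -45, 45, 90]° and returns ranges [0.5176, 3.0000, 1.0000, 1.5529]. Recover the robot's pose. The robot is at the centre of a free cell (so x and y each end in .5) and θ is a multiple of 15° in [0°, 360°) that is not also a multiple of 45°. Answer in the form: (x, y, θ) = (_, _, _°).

Enumerate (i+0.5, j+0.5, θ) over the 24 free cells and 16 admissible headings. For each, cast all 4 beams and compare to the given ranges.
  (3.5, 1.5, 330°): beam 1 = 0.5774 ≠ 0.5176 ✗
  (2.5, 2.5, 30°): beam 1 = 1.7321 ≠ 0.5176 ✗
  (5.5, 1.5, 120°): beam 1 = 0.5774 ≠ 0.5176 ✗
  (3.5, 5.5, 345°): beam 1 = 1.5529 ≠ 0.5176 ✗
  (4.5, 3.5, 300°): beam 1 = 0.5774 ≠ 0.5176 ✗
  …
  (4.5, 4.5, 195°): r_1=0.5176, r_2=3.0000, r_3=1.0000, r_4=1.5529 — all match ✓
Unique over the lattice → pose = (4.5, 4.5, 195°).

(x, y, θ) = (4.5, 4.5, 195°)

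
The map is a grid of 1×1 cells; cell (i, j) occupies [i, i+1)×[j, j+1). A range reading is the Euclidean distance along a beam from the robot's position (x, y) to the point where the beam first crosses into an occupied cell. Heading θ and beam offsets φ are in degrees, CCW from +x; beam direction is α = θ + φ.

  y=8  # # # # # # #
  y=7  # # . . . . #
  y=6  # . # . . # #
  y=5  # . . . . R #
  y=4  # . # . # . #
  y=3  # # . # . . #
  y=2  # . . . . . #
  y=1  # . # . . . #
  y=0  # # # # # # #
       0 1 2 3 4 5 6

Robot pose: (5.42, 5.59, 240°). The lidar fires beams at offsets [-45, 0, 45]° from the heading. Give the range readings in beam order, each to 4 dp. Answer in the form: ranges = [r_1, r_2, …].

beam 1: φ=-45°, α=195°
  cosα=-0.9659 sinα=-0.2588 | (5,5) | tMaxX 0.4348 tMaxY 2.2796 | tΔX 1.0353 tΔY 3.8637
    t=0.4348 [x] (4,5)
    t=1.4701 [x] (3,5)
    t=2.2796 [y] (3,4)
    t=2.5054 [x] (2,4) — stop
  → r_1 = 2.5054
beam 2: φ=0°, α=240°
  cosα=-0.5000 sinα=-0.8660 | (5,5) | tMaxX 0.8400 tMaxY 0.6813 | tΔX 2.0000 tΔY 1.1547
    t=0.6813 [y] (5,4)
    t=0.8400 [x] (4,4) — stop
  → r_2 = 0.8400
beam 3: φ=45°, α=285°
  cosα=0.2588 sinα=-0.9659 | (5,5) | tMaxX 2.2409 tMaxY 0.6108 | tΔX 3.8637 tΔY 1.0353
    t=0.6108 [y] (5,4)
    t=1.6461 [y] (5,3)
    t=2.2409 [x] (6,3) — stop
  → r_3 = 2.2409

ranges = [2.5054, 0.8400, 2.2409]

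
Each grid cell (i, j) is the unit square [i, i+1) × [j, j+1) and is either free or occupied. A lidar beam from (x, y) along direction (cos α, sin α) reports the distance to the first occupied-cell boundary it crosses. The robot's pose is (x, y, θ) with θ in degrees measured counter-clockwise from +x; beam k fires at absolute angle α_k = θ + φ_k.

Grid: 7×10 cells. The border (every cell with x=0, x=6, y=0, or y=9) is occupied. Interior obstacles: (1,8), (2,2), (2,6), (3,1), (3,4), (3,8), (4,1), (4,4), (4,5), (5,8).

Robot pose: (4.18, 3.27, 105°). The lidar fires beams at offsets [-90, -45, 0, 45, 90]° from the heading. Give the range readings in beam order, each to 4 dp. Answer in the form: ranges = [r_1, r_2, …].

beam 1: φ=-90°, α=15°
  direction (0.9659, 0.2588); cell (4,3); t to first gridline: x 0.8489, y 2.8205 (then +1.0353 / +3.8637)
    (5,3) via x @ 0.8489
    (6,3) via x @ 1.8842  # hit
  → r_1 = 1.8842
beam 2: φ=-45°, α=60°
  direction (0.5000, 0.8660); cell (4,3); t to first gridline: x 1.6400, y 0.8429 (then +2.0000 / +1.1547)
    (4,4) via y @ 0.8429  # hit
  → r_2 = 0.8429
beam 3: φ=0°, α=105°
  direction (-0.2588, 0.9659); cell (4,3); t to first gridline: x 0.6955, y 0.7558 (then +3.8637 / +1.0353)
    (3,3) via x @ 0.6955
    (3,4) via y @ 0.7558  # hit
  → r_3 = 0.7558
beam 4: φ=45°, α=150°
  direction (-0.8660, 0.5000); cell (4,3); t to first gridline: x 0.2078, y 1.4600 (then +1.1547 / +2.0000)
    (3,3) via x @ 0.2078
    (2,3) via x @ 1.3625
    (2,4) via y @ 1.4600
    (1,4) via x @ 2.5172
    (1,5) via y @ 3.4600
    (0,5) via x @ 3.6719  # hit
  → r_4 = 3.6719
beam 5: φ=90°, α=195°
  direction (-0.9659, -0.2588); cell (4,3); t to first gridline: x 0.1863, y 1.0432 (then +1.0353 / +3.8637)
    (3,3) via x @ 0.1863
    (3,2) via y @ 1.0432
    (2,2) via x @ 1.2216  # hit
  → r_5 = 1.2216

ranges = [1.8842, 0.8429, 0.7558, 3.6719, 1.2216]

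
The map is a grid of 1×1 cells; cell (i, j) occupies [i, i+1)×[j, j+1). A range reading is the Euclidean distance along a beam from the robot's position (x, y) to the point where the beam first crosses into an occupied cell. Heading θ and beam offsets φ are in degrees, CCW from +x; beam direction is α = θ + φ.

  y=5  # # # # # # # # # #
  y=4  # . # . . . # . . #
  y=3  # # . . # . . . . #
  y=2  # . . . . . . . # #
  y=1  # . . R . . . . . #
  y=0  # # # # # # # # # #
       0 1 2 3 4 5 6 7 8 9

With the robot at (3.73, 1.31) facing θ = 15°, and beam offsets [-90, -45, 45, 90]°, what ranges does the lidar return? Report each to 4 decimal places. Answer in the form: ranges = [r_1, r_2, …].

ranges = [0.3209, 0.6200, 1.9514, 2.8205]

beam 1: φ=-90°, α=285°
  direction (0.2588, -0.9659); cell (3,1); t to first gridline: x 1.0432, y 0.3209 (then +3.8637 / +1.0353)
    (3,0) via y @ 0.3209  # hit
  → r_1 = 0.3209
beam 2: φ=-45°, α=330°
  direction (0.8660, -0.5000); cell (3,1); t to first gridline: x 0.3118, y 0.6200 (then +1.1547 / +2.0000)
    (4,1) via x @ 0.3118
    (4,0) via y @ 0.6200  # hit
  → r_2 = 0.6200
beam 3: φ=45°, α=60°
  direction (0.5000, 0.8660); cell (3,1); t to first gridline: x 0.5400, y 0.7967 (then +2.0000 / +1.1547)
    (4,1) via x @ 0.5400
    (4,2) via y @ 0.7967
    (4,3) via y @ 1.9514  # hit
  → r_3 = 1.9514
beam 4: φ=90°, α=105°
  direction (-0.2588, 0.9659); cell (3,1); t to first gridline: x 2.8205, y 0.7143 (then +3.8637 / +1.0353)
    (3,2) via y @ 0.7143
    (3,3) via y @ 1.7496
    (3,4) via y @ 2.7849
    (2,4) via x @ 2.8205  # hit
  → r_4 = 2.8205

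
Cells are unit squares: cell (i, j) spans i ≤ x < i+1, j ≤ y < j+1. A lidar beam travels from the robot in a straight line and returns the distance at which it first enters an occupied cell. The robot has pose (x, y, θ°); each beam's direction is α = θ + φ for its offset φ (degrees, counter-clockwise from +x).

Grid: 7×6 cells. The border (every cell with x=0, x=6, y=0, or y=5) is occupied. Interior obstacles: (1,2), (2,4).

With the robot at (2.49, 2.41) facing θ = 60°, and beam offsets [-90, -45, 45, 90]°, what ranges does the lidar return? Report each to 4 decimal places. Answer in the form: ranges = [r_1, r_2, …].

ranges = [2.8200, 3.6338, 1.6461, 0.5658]

beam 1: φ=-90°, α=330°
  dir = (cos 330°, sin 330°) = (0.8660, -0.5000); from cell (2,2)
  next x-line at t=0.5889, next y-line at t=0.8200; Δt_x=1.1547, Δt_y=2.0000
    x: enter (3,2) at t=0.5889
    y: enter (3,1) at t=0.8200
    x: enter (4,1) at t=1.7436
    y: enter (4,0) at t=2.8200 ← occupied
  → r_1 = 2.8200
beam 2: φ=-45°, α=15°
  dir = (cos 15°, sin 15°) = (0.9659, 0.2588); from cell (2,2)
  next x-line at t=0.5280, next y-line at t=2.2796; Δt_x=1.0353, Δt_y=3.8637
    x: enter (3,2) at t=0.5280
    x: enter (4,2) at t=1.5633
    y: enter (4,3) at t=2.2796
    x: enter (5,3) at t=2.5985
    x: enter (6,3) at t=3.6338 ← occupied
  → r_2 = 3.6338
beam 3: φ=45°, α=105°
  dir = (cos 105°, sin 105°) = (-0.2588, 0.9659); from cell (2,2)
  next x-line at t=1.8932, next y-line at t=0.6108; Δt_x=3.8637, Δt_y=1.0353
    y: enter (2,3) at t=0.6108
    y: enter (2,4) at t=1.6461 ← occupied
  → r_3 = 1.6461
beam 4: φ=90°, α=150°
  dir = (cos 150°, sin 150°) = (-0.8660, 0.5000); from cell (2,2)
  next x-line at t=0.5658, next y-line at t=1.1800; Δt_x=1.1547, Δt_y=2.0000
    x: enter (1,2) at t=0.5658 ← occupied
  → r_4 = 0.5658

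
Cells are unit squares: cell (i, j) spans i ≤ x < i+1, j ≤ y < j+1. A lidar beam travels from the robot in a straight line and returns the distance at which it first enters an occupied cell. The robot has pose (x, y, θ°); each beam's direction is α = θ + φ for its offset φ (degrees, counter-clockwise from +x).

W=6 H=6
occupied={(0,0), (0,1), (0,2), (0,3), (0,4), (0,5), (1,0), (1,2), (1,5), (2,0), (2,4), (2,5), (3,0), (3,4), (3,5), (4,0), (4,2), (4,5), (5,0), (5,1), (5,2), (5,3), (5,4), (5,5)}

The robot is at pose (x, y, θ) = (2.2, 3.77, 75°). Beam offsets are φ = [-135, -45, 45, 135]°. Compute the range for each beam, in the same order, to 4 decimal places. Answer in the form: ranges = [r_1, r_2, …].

ranges = [3.1985, 0.4600, 0.2656, 1.3856]

beam 1: φ=-135°, α=300°
  d=(0.5000,-0.8660)  start (2,3)  tX=1.6000 tY=0.8891  stride 1/|dx|=2.0000 1/|dy|=1.1547
    cross y-line → (2,2), t=0.8891
    cross x-line → (3,2), t=1.6000
    cross y-line → (3,1), t=2.0438
    cross y-line → (3,0), t=3.1985 (wall)
  → r_1 = 3.1985
beam 2: φ=-45°, α=30°
  d=(0.8660,0.5000)  start (2,3)  tX=0.9238 tY=0.4600  stride 1/|dx|=1.1547 1/|dy|=2.0000
    cross y-line → (2,4), t=0.4600 (wall)
  → r_2 = 0.4600
beam 3: φ=45°, α=120°
  d=(-0.5000,0.8660)  start (2,3)  tX=0.4000 tY=0.2656  stride 1/|dx|=2.0000 1/|dy|=1.1547
    cross y-line → (2,4), t=0.2656 (wall)
  → r_3 = 0.2656
beam 4: φ=135°, α=210°
  d=(-0.8660,-0.5000)  start (2,3)  tX=0.2309 tY=1.5400  stride 1/|dx|=1.1547 1/|dy|=2.0000
    cross x-line → (1,3), t=0.2309
    cross x-line → (0,3), t=1.3856 (wall)
  → r_4 = 1.3856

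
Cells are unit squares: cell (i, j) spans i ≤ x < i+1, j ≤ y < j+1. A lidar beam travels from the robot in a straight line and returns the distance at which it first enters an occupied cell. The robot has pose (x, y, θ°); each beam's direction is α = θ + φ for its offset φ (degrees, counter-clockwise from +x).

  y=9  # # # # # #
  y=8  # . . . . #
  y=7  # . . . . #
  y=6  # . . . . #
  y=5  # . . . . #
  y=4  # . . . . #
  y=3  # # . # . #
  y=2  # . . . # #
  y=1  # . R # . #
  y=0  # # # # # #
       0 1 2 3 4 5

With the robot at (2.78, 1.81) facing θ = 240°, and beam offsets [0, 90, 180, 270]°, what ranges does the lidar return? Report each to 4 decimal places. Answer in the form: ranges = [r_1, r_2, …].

beam 1: φ=0°, α=240°
  dir = (cos 240°, sin 240°) = (-0.5000, -0.8660); from cell (2,1)
  next x-line at t=1.5600, next y-line at t=0.9353; Δt_x=2.0000, Δt_y=1.1547
    y: enter (2,0) at t=0.9353 ← occupied
  → r_1 = 0.9353
beam 2: φ=90°, α=330°
  dir = (cos 330°, sin 330°) = (0.8660, -0.5000); from cell (2,1)
  next x-line at t=0.2540, next y-line at t=1.6200; Δt_x=1.1547, Δt_y=2.0000
    x: enter (3,1) at t=0.2540 ← occupied
  → r_2 = 0.2540
beam 3: φ=180°, α=60°
  dir = (cos 60°, sin 60°) = (0.5000, 0.8660); from cell (2,1)
  next x-line at t=0.4400, next y-line at t=0.2194; Δt_x=2.0000, Δt_y=1.1547
    y: enter (2,2) at t=0.2194
    x: enter (3,2) at t=0.4400
    y: enter (3,3) at t=1.3741 ← occupied
  → r_3 = 1.3741
beam 4: φ=270°, α=150°
  dir = (cos 150°, sin 150°) = (-0.8660, 0.5000); from cell (2,1)
  next x-line at t=0.9007, next y-line at t=0.3800; Δt_x=1.1547, Δt_y=2.0000
    y: enter (2,2) at t=0.3800
    x: enter (1,2) at t=0.9007
    x: enter (0,2) at t=2.0554 ← occupied
  → r_4 = 2.0554

ranges = [0.9353, 0.2540, 1.3741, 2.0554]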